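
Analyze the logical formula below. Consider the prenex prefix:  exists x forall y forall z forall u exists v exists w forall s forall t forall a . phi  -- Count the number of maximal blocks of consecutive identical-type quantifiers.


Quantifier-type sequence: E A A A E E A A A  (A=forall, E=exists)
Group into maximal same-type runs:
  Ex1 | Ax3 | Ex2 | Ax3
Number of blocks = 4

4


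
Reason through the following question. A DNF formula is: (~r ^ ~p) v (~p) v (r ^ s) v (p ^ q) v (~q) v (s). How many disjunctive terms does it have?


A DNF formula is a disjunction of terms (conjunctions).
Terms are separated by v.
Counting the disjuncts: 6 terms.

6


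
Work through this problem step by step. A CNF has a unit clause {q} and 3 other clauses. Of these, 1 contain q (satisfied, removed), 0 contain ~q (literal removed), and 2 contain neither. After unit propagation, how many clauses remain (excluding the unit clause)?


Satisfied (removed): 1
Shortened (remain): 0
Unchanged (remain): 2
Remaining = 0 + 2 = 2

2


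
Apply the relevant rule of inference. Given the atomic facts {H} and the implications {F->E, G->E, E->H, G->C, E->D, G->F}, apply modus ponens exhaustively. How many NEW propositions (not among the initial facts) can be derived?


Initial facts: {H}
Apply modus ponens to closure:
  (no implication fires)
Final known: {H}
New propositions: {(none)}
Count = 0

0


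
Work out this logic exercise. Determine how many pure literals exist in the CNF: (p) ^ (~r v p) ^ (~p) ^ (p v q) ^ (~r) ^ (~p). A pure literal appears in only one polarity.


Check each variable for pure literal status:
p: mixed (not pure)
q: pure positive
r: pure negative
Pure literal count = 2

2


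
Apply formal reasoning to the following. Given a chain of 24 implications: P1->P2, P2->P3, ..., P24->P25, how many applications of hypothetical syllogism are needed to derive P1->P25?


With 24 implications in a chain connecting 25 propositions:
P1->P2, P2->P3, ..., P24->P25
Steps needed = (number of implications) - 1 = 24 - 1 = 23

23


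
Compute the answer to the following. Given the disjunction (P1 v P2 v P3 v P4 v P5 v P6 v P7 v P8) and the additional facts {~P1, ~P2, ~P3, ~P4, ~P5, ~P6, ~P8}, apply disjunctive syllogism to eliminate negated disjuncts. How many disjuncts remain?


Original disjuncts (8): P1, P2, P3, P4, P5, P6, P7, P8
Negated (eliminate): ~P1, ~P2, ~P3, ~P4, ~P5, ~P6, ~P8
Remaining disjuncts: P7
Count = 8 - 7 = 1

1


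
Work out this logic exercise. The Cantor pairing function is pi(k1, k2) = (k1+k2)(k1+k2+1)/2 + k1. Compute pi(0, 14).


k1 + k2 = 14
(k1+k2)(k1+k2+1)/2 = 14 * 15 / 2 = 105
pi = 105 + 0 = 105

105


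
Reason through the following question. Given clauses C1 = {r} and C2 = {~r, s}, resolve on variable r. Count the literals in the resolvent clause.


Remove r from C1 and ~r from C2.
C1 remainder: {}
C2 remainder: {s}
Union (resolvent): {s}
Resolvent has 1 literal(s).

1


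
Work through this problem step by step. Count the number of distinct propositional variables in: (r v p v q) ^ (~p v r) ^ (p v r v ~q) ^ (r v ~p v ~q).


Identify each variable that appears in the formula.
Variables found: p, q, r
Count = 3

3


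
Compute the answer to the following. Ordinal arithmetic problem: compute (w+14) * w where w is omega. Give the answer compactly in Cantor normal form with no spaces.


Compute (w+14) * w.
Ordinal * is associative and left-distributive over +, but NOT commutative; for finite n>1, n*w = w but w*n stays w*n.
(w+14) * w = sup{(w+14)*k : k<w} = sup{w*k+14} = w^2 (the +14 tail is absorbed in the limit).
Result = w^2

w^2


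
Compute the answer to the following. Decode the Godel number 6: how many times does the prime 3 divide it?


Factorize 6 by dividing by 3 repeatedly.
Division steps: 3 divides 6 exactly 1 time(s).
Exponent of 3 = 1

1


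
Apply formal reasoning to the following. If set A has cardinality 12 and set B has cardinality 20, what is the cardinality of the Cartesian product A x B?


The Cartesian product A x B contains all ordered pairs (a, b).
|A x B| = |A| * |B| = 12 * 20 = 240

240


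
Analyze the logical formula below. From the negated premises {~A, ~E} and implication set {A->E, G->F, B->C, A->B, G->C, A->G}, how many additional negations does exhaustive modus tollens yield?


Initial negated facts: {~A, ~E}
Apply modus tollens to closure:
  (no implication fires)
Final negated: {~A, ~E}
New negations: {(none)}
Count = 0

0


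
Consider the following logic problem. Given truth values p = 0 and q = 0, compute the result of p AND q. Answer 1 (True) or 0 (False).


p = 0, q = 0
Operation: p AND q
Evaluate: 0 AND 0 = 0

0


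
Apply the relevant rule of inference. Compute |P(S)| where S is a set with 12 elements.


The power set of a set with n elements has 2^n elements.
|P(S)| = 2^12 = 4096

4096


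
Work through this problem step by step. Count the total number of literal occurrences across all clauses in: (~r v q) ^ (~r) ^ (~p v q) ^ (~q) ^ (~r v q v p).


Counting literals in each clause:
Clause 1: 2 literal(s)
Clause 2: 1 literal(s)
Clause 3: 2 literal(s)
Clause 4: 1 literal(s)
Clause 5: 3 literal(s)
Total = 9

9


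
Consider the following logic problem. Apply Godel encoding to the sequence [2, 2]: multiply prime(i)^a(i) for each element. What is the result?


Encode each element as an exponent of the corresponding prime:
  2^2 = 4
  3^2 = 9
Product = 4 * 9 = 36

36


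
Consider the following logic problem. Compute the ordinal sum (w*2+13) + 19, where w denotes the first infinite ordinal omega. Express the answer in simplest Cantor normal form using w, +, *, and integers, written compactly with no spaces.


Compute (w*2+13) + 19.
Ordinal + is associative but NOT commutative; for finite n>0, n + w = w but w + n stays w+n.
By associativity: (w*2+13) + 19 = w*2 + (13+19) = w*2+32.
Result = w*2+32

w*2+32


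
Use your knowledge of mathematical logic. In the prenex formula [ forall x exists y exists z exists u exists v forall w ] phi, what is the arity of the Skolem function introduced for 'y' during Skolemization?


Quantifier prefix: forall x exists y exists z exists u exists v forall w
'y' is existentially quantified at position 2.
Universal variables preceding it: x
Skolem function arity = 1

1


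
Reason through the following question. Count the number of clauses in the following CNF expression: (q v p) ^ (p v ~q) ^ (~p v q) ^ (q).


A CNF formula is a conjunction of clauses.
Clauses are separated by ^.
Counting the conjuncts: 4 clauses.

4


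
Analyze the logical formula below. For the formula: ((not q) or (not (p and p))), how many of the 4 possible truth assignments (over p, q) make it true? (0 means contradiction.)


Check all 4 assignments:
p=0, q=0: 1
p=0, q=1: 1
p=1, q=0: 1
p=1, q=1: 0
Count of True = 3

3


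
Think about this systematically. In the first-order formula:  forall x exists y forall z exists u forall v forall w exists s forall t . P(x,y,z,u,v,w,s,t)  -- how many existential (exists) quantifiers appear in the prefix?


Quantifier prefix: forall x exists y forall z exists u forall v forall w exists s forall t
Mark each quantifier type:
  U E U E U U E U
Universal count = 5, Existential count = 3
Asked for existential (exists) quantifiers: 3

3


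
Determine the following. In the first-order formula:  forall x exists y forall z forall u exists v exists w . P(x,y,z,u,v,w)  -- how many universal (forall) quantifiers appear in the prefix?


Quantifier prefix: forall x exists y forall z forall u exists v exists w
Mark each quantifier type:
  U E U U E E
Universal count = 3, Existential count = 3
Asked for universal (forall) quantifiers: 3

3


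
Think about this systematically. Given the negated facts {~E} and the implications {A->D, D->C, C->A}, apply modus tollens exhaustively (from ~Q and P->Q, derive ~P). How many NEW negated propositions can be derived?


Initial negated facts: {~E}
Apply modus tollens to closure:
  (no implication fires)
Final negated: {~E}
New negations: {(none)}
Count = 0

0


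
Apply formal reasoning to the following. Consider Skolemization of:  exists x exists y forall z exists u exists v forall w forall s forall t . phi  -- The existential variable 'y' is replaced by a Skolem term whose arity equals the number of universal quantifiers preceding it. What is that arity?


Quantifier prefix: exists x exists y forall z exists u exists v forall w forall s forall t
'y' is existentially quantified at position 2.
No universal quantifiers precede it.
Skolem function arity = 0 (a Skolem constant)

0


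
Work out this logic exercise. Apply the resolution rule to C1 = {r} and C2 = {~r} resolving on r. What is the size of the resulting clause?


Remove r from C1 and ~r from C2.
C1 remainder: {}
C2 remainder: {}
Union (resolvent): {} (empty clause)
Resolvent has 0 literal(s).

0


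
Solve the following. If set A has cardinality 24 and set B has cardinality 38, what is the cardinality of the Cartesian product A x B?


The Cartesian product A x B contains all ordered pairs (a, b).
|A x B| = |A| * |B| = 24 * 38 = 912

912


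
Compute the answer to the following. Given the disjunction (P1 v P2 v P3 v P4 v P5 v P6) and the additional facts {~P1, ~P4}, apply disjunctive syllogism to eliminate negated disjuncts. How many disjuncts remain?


Original disjuncts (6): P1, P2, P3, P4, P5, P6
Negated (eliminate): ~P1, ~P4
Remaining disjuncts: P2, P3, P5, P6
Count = 6 - 2 = 4

4


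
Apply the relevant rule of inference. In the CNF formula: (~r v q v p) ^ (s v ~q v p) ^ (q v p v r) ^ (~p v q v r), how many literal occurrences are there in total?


Counting literals in each clause:
Clause 1: 3 literal(s)
Clause 2: 3 literal(s)
Clause 3: 3 literal(s)
Clause 4: 3 literal(s)
Total = 12

12


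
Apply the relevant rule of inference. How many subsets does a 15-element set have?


The power set of a set with n elements has 2^n elements.
|P(S)| = 2^15 = 32768

32768


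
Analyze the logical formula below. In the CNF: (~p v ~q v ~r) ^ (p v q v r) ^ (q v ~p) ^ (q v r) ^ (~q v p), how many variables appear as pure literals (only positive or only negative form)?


Check each variable for pure literal status:
p: mixed (not pure)
q: mixed (not pure)
r: mixed (not pure)
Pure literal count = 0

0


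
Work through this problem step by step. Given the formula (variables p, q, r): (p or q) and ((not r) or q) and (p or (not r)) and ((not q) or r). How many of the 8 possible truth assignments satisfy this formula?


Evaluate all 8 assignments for p, q, r:
p=0, q=0, r=0: 0
p=0, q=0, r=1: 0
p=0, q=1, r=0: 0
p=0, q=1, r=1: 0
p=1, q=0, r=0: 1
p=1, q=0, r=1: 0
p=1, q=1, r=0: 0
p=1, q=1, r=1: 1
Satisfying count = 2

2


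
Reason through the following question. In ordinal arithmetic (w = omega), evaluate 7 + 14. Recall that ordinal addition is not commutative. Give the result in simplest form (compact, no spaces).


Compute 7 + 14.
Ordinal + is associative but NOT commutative; for finite n>0, n + w = w but w + n stays w+n.
Both operands finite; ordinal + agrees with natural +: 7 + 14 = 21.
Result = 21

21


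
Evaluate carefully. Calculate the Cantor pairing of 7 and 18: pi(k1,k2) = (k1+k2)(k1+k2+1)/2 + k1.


k1 + k2 = 25
(k1+k2)(k1+k2+1)/2 = 25 * 26 / 2 = 325
pi = 325 + 7 = 332

332


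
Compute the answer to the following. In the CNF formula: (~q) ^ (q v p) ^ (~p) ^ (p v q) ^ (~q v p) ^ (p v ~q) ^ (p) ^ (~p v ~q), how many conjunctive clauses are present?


A CNF formula is a conjunction of clauses.
Clauses are separated by ^.
Counting the conjuncts: 8 clauses.

8


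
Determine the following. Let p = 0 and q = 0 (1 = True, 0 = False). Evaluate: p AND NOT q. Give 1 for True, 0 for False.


p = 0, q = 0
Operation: p AND NOT q
Evaluate: 0 AND NOT 0 = 0

0


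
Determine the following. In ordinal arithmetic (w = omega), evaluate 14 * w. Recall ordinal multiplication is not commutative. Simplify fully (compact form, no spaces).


Compute 14 * w.
Ordinal * is associative and left-distributive over +, but NOT commutative; for finite n>1, n*w = w but w*n stays w*n.
For finite n>0, n * w = sup{n*k : k<w} = w. So 14 * w = w.
Result = w

w


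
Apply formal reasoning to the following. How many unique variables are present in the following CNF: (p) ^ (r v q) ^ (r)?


Identify each variable that appears in the formula.
Variables found: p, q, r
Count = 3

3


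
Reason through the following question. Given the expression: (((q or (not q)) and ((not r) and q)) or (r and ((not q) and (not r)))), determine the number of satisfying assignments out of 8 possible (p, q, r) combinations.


Check all 8 assignments:
p=0, q=0, r=0: 0
p=0, q=0, r=1: 0
p=0, q=1, r=0: 1
p=0, q=1, r=1: 0
p=1, q=0, r=0: 0
p=1, q=0, r=1: 0
p=1, q=1, r=0: 1
p=1, q=1, r=1: 0
Count of True = 2

2


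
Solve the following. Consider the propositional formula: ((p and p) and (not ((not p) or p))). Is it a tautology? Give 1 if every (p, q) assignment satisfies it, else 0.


Check all 4 assignments:
p=0, q=0: 0
p=0, q=1: 0
p=1, q=0: 0
p=1, q=1: 0
Satisfying count = 0/4.
Tautology iff count = 4: no.

0


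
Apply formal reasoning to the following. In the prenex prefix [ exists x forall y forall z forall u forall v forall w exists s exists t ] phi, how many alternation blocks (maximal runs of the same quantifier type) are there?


Quantifier-type sequence: E A A A A A E E  (A=forall, E=exists)
Group into maximal same-type runs:
  Ex1 | Ax5 | Ex2
Number of blocks = 3

3


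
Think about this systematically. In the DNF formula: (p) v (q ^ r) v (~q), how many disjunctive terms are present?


A DNF formula is a disjunction of terms (conjunctions).
Terms are separated by v.
Counting the disjuncts: 3 terms.

3


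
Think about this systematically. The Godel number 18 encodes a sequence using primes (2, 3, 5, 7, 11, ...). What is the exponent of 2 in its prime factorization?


Factorize 18 by dividing by 2 repeatedly.
Division steps: 2 divides 18 exactly 1 time(s).
Exponent of 2 = 1

1


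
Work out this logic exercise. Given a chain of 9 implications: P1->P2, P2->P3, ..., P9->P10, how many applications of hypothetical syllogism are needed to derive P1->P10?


With 9 implications in a chain connecting 10 propositions:
P1->P2, P2->P3, ..., P9->P10
Steps needed = (number of implications) - 1 = 9 - 1 = 8

8


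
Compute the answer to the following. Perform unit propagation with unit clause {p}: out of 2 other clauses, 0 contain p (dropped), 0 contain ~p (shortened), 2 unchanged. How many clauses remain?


Satisfied (removed): 0
Shortened (remain): 0
Unchanged (remain): 2
Remaining = 0 + 2 = 2

2


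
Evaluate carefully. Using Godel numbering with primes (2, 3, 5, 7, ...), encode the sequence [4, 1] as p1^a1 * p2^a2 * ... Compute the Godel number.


Encode each element as an exponent of the corresponding prime:
  2^4 = 16
  3^1 = 3
Product = 16 * 3 = 48

48


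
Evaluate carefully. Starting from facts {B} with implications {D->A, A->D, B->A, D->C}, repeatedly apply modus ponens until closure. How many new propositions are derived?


Initial facts: {B}
Apply modus ponens to closure:
  B and B->A  =>  A
  A and A->D  =>  D
  D and D->C  =>  C
Final known: {A, B, C, D}
New propositions: {A, C, D}
Count = 3

3


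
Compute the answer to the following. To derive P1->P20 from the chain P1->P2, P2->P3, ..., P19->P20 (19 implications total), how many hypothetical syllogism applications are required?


With 19 implications in a chain connecting 20 propositions:
P1->P2, P2->P3, ..., P19->P20
Steps needed = (number of implications) - 1 = 19 - 1 = 18

18


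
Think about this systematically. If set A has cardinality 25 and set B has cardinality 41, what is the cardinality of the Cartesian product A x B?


The Cartesian product A x B contains all ordered pairs (a, b).
|A x B| = |A| * |B| = 25 * 41 = 1025

1025


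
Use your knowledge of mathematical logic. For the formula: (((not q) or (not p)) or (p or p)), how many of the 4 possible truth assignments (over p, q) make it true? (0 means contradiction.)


Check all 4 assignments:
p=0, q=0: 1
p=0, q=1: 1
p=1, q=0: 1
p=1, q=1: 1
Count of True = 4

4


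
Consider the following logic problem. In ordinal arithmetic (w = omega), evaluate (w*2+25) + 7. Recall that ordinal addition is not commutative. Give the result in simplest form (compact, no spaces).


Compute (w*2+25) + 7.
Ordinal + is associative but NOT commutative; for finite n>0, n + w = w but w + n stays w+n.
By associativity: (w*2+25) + 7 = w*2 + (25+7) = w*2+32.
Result = w*2+32

w*2+32


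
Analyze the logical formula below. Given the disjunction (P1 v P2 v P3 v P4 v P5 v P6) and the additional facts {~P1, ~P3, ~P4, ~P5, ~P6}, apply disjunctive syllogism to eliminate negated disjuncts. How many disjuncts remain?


Original disjuncts (6): P1, P2, P3, P4, P5, P6
Negated (eliminate): ~P1, ~P3, ~P4, ~P5, ~P6
Remaining disjuncts: P2
Count = 6 - 5 = 1

1


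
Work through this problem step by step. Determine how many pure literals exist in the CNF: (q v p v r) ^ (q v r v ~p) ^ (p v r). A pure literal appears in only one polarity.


Check each variable for pure literal status:
p: mixed (not pure)
q: pure positive
r: pure positive
Pure literal count = 2

2


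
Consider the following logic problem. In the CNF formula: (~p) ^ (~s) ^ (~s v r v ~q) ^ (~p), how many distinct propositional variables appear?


Identify each variable that appears in the formula.
Variables found: p, q, r, s
Count = 4

4


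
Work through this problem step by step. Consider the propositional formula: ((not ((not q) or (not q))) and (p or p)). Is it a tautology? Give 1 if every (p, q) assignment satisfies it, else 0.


Check all 4 assignments:
p=0, q=0: 0
p=0, q=1: 0
p=1, q=0: 0
p=1, q=1: 1
Satisfying count = 1/4.
Tautology iff count = 4: no.

0


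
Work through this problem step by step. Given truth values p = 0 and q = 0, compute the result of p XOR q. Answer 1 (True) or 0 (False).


p = 0, q = 0
Operation: p XOR q
Evaluate: 0 XOR 0 = 0

0


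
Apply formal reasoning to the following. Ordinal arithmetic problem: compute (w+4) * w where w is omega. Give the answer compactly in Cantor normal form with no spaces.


Compute (w+4) * w.
Ordinal * is associative and left-distributive over +, but NOT commutative; for finite n>1, n*w = w but w*n stays w*n.
(w+4) * w = sup{(w+4)*k : k<w} = sup{w*k+4} = w^2 (the +4 tail is absorbed in the limit).
Result = w^2

w^2


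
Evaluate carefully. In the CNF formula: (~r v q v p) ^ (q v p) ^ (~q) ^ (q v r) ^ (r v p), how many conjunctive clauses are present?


A CNF formula is a conjunction of clauses.
Clauses are separated by ^.
Counting the conjuncts: 5 clauses.

5


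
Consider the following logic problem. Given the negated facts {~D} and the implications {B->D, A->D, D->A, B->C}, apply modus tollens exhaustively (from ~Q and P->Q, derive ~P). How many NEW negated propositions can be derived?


Initial negated facts: {~D}
Apply modus tollens to closure:
  ~D and B->D  =>  ~B
  ~D and A->D  =>  ~A
Final negated: {~A, ~B, ~D}
New negations: {~A, ~B}
Count = 2

2


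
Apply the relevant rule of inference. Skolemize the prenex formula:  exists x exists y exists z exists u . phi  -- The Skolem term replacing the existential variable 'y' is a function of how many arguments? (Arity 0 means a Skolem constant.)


Quantifier prefix: exists x exists y exists z exists u
'y' is existentially quantified at position 2.
No universal quantifiers precede it.
Skolem function arity = 0 (a Skolem constant)

0


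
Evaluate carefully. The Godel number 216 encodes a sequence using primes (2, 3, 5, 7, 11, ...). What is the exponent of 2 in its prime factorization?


Factorize 216 by dividing by 2 repeatedly.
Division steps: 2 divides 216 exactly 3 time(s).
Exponent of 2 = 3

3


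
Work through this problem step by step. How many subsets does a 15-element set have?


The power set of a set with n elements has 2^n elements.
|P(S)| = 2^15 = 32768

32768


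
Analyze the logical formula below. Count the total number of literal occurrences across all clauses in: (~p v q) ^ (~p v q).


Counting literals in each clause:
Clause 1: 2 literal(s)
Clause 2: 2 literal(s)
Total = 4

4


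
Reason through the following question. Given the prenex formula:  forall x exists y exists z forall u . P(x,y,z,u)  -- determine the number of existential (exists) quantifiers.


Quantifier prefix: forall x exists y exists z forall u
Mark each quantifier type:
  U E E U
Universal count = 2, Existential count = 2
Asked for existential (exists) quantifiers: 2

2


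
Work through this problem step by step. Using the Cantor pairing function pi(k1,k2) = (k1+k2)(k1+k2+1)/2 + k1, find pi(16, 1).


k1 + k2 = 17
(k1+k2)(k1+k2+1)/2 = 17 * 18 / 2 = 153
pi = 153 + 16 = 169

169


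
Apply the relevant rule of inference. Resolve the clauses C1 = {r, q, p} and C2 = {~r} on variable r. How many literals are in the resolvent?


Remove r from C1 and ~r from C2.
C1 remainder: {q, p}
C2 remainder: {}
Union (resolvent): {p, q}
Resolvent has 2 literal(s).

2


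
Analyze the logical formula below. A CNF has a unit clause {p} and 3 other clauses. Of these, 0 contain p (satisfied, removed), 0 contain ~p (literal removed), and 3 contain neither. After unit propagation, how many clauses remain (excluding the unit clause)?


Satisfied (removed): 0
Shortened (remain): 0
Unchanged (remain): 3
Remaining = 0 + 3 = 3

3


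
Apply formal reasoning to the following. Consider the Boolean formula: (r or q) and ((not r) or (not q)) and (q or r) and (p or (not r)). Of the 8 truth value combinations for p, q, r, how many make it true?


Evaluate all 8 assignments for p, q, r:
p=0, q=0, r=0: 0
p=0, q=0, r=1: 0
p=0, q=1, r=0: 1
p=0, q=1, r=1: 0
p=1, q=0, r=0: 0
p=1, q=0, r=1: 1
p=1, q=1, r=0: 1
p=1, q=1, r=1: 0
Satisfying count = 3

3


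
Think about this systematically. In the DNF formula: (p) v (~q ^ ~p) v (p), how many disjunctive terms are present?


A DNF formula is a disjunction of terms (conjunctions).
Terms are separated by v.
Counting the disjuncts: 3 terms.

3


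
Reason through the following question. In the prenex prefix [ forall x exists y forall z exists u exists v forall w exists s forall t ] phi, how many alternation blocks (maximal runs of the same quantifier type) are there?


Quantifier-type sequence: A E A E E A E A  (A=forall, E=exists)
Group into maximal same-type runs:
  Ax1 | Ex1 | Ax1 | Ex2 | Ax1 | Ex1 | Ax1
Number of blocks = 7

7


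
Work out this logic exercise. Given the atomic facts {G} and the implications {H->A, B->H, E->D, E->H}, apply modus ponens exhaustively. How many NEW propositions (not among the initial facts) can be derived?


Initial facts: {G}
Apply modus ponens to closure:
  (no implication fires)
Final known: {G}
New propositions: {(none)}
Count = 0

0


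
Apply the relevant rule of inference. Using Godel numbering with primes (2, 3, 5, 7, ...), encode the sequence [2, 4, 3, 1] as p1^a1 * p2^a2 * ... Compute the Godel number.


Encode each element as an exponent of the corresponding prime:
  2^2 = 4
  3^4 = 81
  5^3 = 125
  7^1 = 7
Product = 4 * 81 * 125 * 7 = 283500

283500


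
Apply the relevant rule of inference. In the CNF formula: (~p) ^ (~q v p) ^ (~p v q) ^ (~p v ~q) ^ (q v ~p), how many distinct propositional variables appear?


Identify each variable that appears in the formula.
Variables found: p, q
Count = 2

2


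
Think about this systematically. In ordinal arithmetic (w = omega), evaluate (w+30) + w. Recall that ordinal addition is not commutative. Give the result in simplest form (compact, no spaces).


Compute (w+30) + w.
Ordinal + is associative but NOT commutative; for finite n>0, n + w = w but w + n stays w+n.
(w+30) + w = w + (30+w) = w + w = w*2 (the finite tail 30 is absorbed by the right w).
Result = w*2

w*2


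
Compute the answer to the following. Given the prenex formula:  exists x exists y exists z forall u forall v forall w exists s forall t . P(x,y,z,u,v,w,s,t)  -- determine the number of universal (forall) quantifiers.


Quantifier prefix: exists x exists y exists z forall u forall v forall w exists s forall t
Mark each quantifier type:
  E E E U U U E U
Universal count = 4, Existential count = 4
Asked for universal (forall) quantifiers: 4

4


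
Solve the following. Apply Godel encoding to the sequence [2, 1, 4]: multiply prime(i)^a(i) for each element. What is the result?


Encode each element as an exponent of the corresponding prime:
  2^2 = 4
  3^1 = 3
  5^4 = 625
Product = 4 * 3 * 625 = 7500

7500


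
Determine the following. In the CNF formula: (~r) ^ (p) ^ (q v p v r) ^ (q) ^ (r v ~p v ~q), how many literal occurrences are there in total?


Counting literals in each clause:
Clause 1: 1 literal(s)
Clause 2: 1 literal(s)
Clause 3: 3 literal(s)
Clause 4: 1 literal(s)
Clause 5: 3 literal(s)
Total = 9

9


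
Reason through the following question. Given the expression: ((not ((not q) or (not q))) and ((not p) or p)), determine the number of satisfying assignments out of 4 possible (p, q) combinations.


Check all 4 assignments:
p=0, q=0: 0
p=0, q=1: 1
p=1, q=0: 0
p=1, q=1: 1
Count of True = 2

2


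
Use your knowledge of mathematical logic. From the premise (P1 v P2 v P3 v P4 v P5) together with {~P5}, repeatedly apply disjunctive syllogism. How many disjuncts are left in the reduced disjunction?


Original disjuncts (5): P1, P2, P3, P4, P5
Negated (eliminate): ~P5
Remaining disjuncts: P1, P2, P3, P4
Count = 5 - 1 = 4

4


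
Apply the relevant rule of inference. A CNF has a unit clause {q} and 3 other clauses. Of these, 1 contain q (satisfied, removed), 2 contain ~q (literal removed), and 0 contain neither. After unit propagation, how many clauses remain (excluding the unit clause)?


Satisfied (removed): 1
Shortened (remain): 2
Unchanged (remain): 0
Remaining = 2 + 0 = 2

2


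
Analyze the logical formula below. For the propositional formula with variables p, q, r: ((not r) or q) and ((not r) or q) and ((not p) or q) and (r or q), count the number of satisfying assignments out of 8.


Evaluate all 8 assignments for p, q, r:
p=0, q=0, r=0: 0
p=0, q=0, r=1: 0
p=0, q=1, r=0: 1
p=0, q=1, r=1: 1
p=1, q=0, r=0: 0
p=1, q=0, r=1: 0
p=1, q=1, r=0: 1
p=1, q=1, r=1: 1
Satisfying count = 4

4


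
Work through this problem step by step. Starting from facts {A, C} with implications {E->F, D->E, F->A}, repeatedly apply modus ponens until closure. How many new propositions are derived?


Initial facts: {A, C}
Apply modus ponens to closure:
  (no implication fires)
Final known: {A, C}
New propositions: {(none)}
Count = 0

0


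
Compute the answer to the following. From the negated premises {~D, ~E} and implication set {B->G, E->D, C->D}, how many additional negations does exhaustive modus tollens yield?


Initial negated facts: {~D, ~E}
Apply modus tollens to closure:
  ~D and C->D  =>  ~C
Final negated: {~C, ~D, ~E}
New negations: {~C}
Count = 1

1


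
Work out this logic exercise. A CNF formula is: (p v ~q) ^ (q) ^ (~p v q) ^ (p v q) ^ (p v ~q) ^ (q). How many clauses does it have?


A CNF formula is a conjunction of clauses.
Clauses are separated by ^.
Counting the conjuncts: 6 clauses.

6


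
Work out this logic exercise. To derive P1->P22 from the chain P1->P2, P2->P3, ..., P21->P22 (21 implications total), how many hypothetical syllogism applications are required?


With 21 implications in a chain connecting 22 propositions:
P1->P2, P2->P3, ..., P21->P22
Steps needed = (number of implications) - 1 = 21 - 1 = 20

20


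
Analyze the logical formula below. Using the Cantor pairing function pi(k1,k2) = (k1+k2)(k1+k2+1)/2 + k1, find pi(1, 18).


k1 + k2 = 19
(k1+k2)(k1+k2+1)/2 = 19 * 20 / 2 = 190
pi = 190 + 1 = 191

191


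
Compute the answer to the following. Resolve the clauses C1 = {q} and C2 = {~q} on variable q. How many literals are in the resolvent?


Remove q from C1 and ~q from C2.
C1 remainder: {}
C2 remainder: {}
Union (resolvent): {} (empty clause)
Resolvent has 0 literal(s).

0


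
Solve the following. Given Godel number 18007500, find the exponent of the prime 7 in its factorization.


Factorize 18007500 by dividing by 7 repeatedly.
Division steps: 7 divides 18007500 exactly 4 time(s).
Exponent of 7 = 4

4


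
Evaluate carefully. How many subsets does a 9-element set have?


The power set of a set with n elements has 2^n elements.
|P(S)| = 2^9 = 512

512


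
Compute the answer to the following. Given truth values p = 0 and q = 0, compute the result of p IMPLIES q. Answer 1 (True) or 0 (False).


p = 0, q = 0
Operation: p IMPLIES q
Evaluate: 0 IMPLIES 0 = 1

1


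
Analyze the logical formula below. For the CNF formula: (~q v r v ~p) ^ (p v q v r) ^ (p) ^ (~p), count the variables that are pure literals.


Check each variable for pure literal status:
p: mixed (not pure)
q: mixed (not pure)
r: pure positive
Pure literal count = 1

1


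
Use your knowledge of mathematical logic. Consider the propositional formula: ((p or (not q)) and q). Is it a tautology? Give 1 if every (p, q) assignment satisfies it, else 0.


Check all 4 assignments:
p=0, q=0: 0
p=0, q=1: 0
p=1, q=0: 0
p=1, q=1: 1
Satisfying count = 1/4.
Tautology iff count = 4: no.

0


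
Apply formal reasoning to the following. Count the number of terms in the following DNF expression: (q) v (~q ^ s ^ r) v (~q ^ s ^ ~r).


A DNF formula is a disjunction of terms (conjunctions).
Terms are separated by v.
Counting the disjuncts: 3 terms.

3


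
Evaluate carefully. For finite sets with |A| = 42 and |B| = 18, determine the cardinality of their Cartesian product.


The Cartesian product A x B contains all ordered pairs (a, b).
|A x B| = |A| * |B| = 42 * 18 = 756

756


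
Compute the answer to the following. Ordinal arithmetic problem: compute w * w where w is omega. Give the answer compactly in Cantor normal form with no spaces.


Compute w * w.
Ordinal * is associative and left-distributive over +, but NOT commutative; for finite n>1, n*w = w but w*n stays w*n.
w * w = w^2 by definition.
Result = w^2

w^2


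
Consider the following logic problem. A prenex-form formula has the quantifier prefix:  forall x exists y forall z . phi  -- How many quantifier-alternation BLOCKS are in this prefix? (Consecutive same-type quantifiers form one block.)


Quantifier-type sequence: A E A  (A=forall, E=exists)
Group into maximal same-type runs:
  Ax1 | Ex1 | Ax1
Number of blocks = 3

3


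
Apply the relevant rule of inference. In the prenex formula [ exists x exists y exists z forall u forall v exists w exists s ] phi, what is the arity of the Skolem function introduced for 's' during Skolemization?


Quantifier prefix: exists x exists y exists z forall u forall v exists w exists s
's' is existentially quantified at position 7.
Universal variables preceding it: u, v
Skolem function arity = 2

2


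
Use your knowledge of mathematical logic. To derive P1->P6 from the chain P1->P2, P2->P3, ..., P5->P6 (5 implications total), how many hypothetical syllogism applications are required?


With 5 implications in a chain connecting 6 propositions:
P1->P2, P2->P3, ..., P5->P6
Steps needed = (number of implications) - 1 = 5 - 1 = 4

4


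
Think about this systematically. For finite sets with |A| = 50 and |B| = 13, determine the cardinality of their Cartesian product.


The Cartesian product A x B contains all ordered pairs (a, b).
|A x B| = |A| * |B| = 50 * 13 = 650

650


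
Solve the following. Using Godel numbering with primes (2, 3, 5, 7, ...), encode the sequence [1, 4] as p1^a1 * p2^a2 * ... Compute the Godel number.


Encode each element as an exponent of the corresponding prime:
  2^1 = 2
  3^4 = 81
Product = 2 * 81 = 162

162


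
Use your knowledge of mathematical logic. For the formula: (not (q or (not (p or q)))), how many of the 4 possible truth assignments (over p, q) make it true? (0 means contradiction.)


Check all 4 assignments:
p=0, q=0: 0
p=0, q=1: 0
p=1, q=0: 1
p=1, q=1: 0
Count of True = 1

1


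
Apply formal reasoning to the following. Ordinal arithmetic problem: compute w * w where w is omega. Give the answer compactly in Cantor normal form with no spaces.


Compute w * w.
Ordinal * is associative and left-distributive over +, but NOT commutative; for finite n>1, n*w = w but w*n stays w*n.
w * w = w^2 by definition.
Result = w^2

w^2


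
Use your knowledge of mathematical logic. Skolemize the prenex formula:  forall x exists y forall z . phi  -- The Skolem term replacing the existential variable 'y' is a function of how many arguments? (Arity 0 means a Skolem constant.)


Quantifier prefix: forall x exists y forall z
'y' is existentially quantified at position 2.
Universal variables preceding it: x
Skolem function arity = 1

1


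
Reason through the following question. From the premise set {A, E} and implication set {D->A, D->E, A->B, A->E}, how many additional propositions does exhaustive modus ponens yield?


Initial facts: {A, E}
Apply modus ponens to closure:
  A and A->B  =>  B
Final known: {A, B, E}
New propositions: {B}
Count = 1

1


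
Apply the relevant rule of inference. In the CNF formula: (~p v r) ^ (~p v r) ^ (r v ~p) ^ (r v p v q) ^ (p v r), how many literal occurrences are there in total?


Counting literals in each clause:
Clause 1: 2 literal(s)
Clause 2: 2 literal(s)
Clause 3: 2 literal(s)
Clause 4: 3 literal(s)
Clause 5: 2 literal(s)
Total = 11

11


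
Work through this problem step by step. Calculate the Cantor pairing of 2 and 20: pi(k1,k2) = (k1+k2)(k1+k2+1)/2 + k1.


k1 + k2 = 22
(k1+k2)(k1+k2+1)/2 = 22 * 23 / 2 = 253
pi = 253 + 2 = 255

255


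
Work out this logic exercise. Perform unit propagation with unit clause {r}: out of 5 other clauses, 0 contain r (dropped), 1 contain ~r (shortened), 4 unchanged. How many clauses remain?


Satisfied (removed): 0
Shortened (remain): 1
Unchanged (remain): 4
Remaining = 1 + 4 = 5

5


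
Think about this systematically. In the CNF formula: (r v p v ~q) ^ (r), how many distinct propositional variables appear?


Identify each variable that appears in the formula.
Variables found: p, q, r
Count = 3

3


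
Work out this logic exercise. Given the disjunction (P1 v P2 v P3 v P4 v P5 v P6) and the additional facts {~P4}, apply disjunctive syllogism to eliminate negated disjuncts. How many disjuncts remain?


Original disjuncts (6): P1, P2, P3, P4, P5, P6
Negated (eliminate): ~P4
Remaining disjuncts: P1, P2, P3, P5, P6
Count = 6 - 1 = 5

5


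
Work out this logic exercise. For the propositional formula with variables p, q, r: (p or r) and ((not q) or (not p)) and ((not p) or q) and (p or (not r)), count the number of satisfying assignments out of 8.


Evaluate all 8 assignments for p, q, r:
p=0, q=0, r=0: 0
p=0, q=0, r=1: 0
p=0, q=1, r=0: 0
p=0, q=1, r=1: 0
p=1, q=0, r=0: 0
p=1, q=0, r=1: 0
p=1, q=1, r=0: 0
p=1, q=1, r=1: 0
Satisfying count = 0

0


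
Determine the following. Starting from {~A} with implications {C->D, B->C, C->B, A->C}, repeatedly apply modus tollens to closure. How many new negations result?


Initial negated facts: {~A}
Apply modus tollens to closure:
  (no implication fires)
Final negated: {~A}
New negations: {(none)}
Count = 0

0


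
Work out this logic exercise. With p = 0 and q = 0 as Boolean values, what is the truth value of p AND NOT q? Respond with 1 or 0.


p = 0, q = 0
Operation: p AND NOT q
Evaluate: 0 AND NOT 0 = 0

0


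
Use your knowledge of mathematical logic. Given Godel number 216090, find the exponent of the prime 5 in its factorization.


Factorize 216090 by dividing by 5 repeatedly.
Division steps: 5 divides 216090 exactly 1 time(s).
Exponent of 5 = 1

1


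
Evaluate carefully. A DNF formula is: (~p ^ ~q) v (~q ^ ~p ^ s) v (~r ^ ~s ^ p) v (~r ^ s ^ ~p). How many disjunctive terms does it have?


A DNF formula is a disjunction of terms (conjunctions).
Terms are separated by v.
Counting the disjuncts: 4 terms.

4


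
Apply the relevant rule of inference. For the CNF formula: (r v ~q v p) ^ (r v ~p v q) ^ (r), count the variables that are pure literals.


Check each variable for pure literal status:
p: mixed (not pure)
q: mixed (not pure)
r: pure positive
Pure literal count = 1

1


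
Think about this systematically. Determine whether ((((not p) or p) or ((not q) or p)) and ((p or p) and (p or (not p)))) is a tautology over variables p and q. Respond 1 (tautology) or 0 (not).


Check all 4 assignments:
p=0, q=0: 0
p=0, q=1: 0
p=1, q=0: 1
p=1, q=1: 1
Satisfying count = 2/4.
Tautology iff count = 4: no.

0


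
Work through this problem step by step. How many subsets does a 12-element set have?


The power set of a set with n elements has 2^n elements.
|P(S)| = 2^12 = 4096

4096


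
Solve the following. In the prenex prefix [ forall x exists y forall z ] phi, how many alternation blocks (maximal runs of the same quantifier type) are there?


Quantifier-type sequence: A E A  (A=forall, E=exists)
Group into maximal same-type runs:
  Ax1 | Ex1 | Ax1
Number of blocks = 3

3


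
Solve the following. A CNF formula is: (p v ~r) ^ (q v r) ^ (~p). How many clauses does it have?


A CNF formula is a conjunction of clauses.
Clauses are separated by ^.
Counting the conjuncts: 3 clauses.

3


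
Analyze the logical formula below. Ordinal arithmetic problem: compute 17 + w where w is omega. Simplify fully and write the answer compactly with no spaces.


Compute 17 + w.
Ordinal + is associative but NOT commutative; for finite n>0, n + w = w but w + n stays w+n.
Any finite left addend is absorbed by w on the right: 17 + w = w.
Result = w

w


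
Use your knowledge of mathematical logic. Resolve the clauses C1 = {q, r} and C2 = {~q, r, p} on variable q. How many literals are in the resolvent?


Remove q from C1 and ~q from C2.
C1 remainder: {r}
C2 remainder: {r, p}
Union (resolvent): {p, r}
Resolvent has 2 literal(s).

2


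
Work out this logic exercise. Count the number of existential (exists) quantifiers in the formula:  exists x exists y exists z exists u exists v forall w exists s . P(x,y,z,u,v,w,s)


Quantifier prefix: exists x exists y exists z exists u exists v forall w exists s
Mark each quantifier type:
  E E E E E U E
Universal count = 1, Existential count = 6
Asked for existential (exists) quantifiers: 6

6


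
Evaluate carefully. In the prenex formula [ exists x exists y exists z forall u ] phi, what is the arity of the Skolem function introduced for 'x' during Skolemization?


Quantifier prefix: exists x exists y exists z forall u
'x' is existentially quantified at position 1.
No universal quantifiers precede it.
Skolem function arity = 0 (a Skolem constant)

0


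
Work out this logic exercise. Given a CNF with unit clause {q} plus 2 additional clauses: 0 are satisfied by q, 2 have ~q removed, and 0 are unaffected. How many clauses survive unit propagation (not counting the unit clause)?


Satisfied (removed): 0
Shortened (remain): 2
Unchanged (remain): 0
Remaining = 2 + 0 = 2

2


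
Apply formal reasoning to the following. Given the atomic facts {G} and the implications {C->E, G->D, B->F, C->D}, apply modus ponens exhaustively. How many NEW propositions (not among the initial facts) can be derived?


Initial facts: {G}
Apply modus ponens to closure:
  G and G->D  =>  D
Final known: {D, G}
New propositions: {D}
Count = 1

1


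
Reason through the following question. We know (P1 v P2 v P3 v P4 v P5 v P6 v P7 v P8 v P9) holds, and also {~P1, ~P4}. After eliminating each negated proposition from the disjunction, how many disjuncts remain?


Original disjuncts (9): P1, P2, P3, P4, P5, P6, P7, P8, P9
Negated (eliminate): ~P1, ~P4
Remaining disjuncts: P2, P3, P5, P6, P7, P8, P9
Count = 9 - 2 = 7

7
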